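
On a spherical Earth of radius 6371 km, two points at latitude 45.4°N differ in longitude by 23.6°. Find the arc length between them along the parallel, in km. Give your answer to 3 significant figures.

Arc length along a parallel = R cos φ · Δλ (with Δλ in radians).
= 6371 × cos 45.4° × (23.6° × π/180) = 6371 × 0.7022 × 0.4119 ≈ 1840 km.

1840 km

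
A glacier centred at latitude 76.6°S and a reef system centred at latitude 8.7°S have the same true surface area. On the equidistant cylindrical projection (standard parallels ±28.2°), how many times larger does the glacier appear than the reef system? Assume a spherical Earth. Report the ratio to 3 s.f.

In the equirectangular projection with standard parallel φ₀ = 28.2° (x = Rλ cos φ₀, y = Rφ), meridians are true-scale (h = 1) and the parallel scale is k = cos φ₀ / cos φ.
Areal scale at 76.6°: h·k = 1.000 × 3.803 = 3.803.
Areal scale at 8.7°: h·k = 1.000 × 0.8916 = 0.8916.
Ratio = 3.803/0.8916 ≈ 4.27.

4.27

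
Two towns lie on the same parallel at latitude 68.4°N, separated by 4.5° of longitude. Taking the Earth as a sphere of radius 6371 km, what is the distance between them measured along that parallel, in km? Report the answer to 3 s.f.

184 km

Arc length along a parallel = R cos φ · Δλ (with Δλ in radians).
= 6371 × cos 68.4° × (4.5° × π/180) = 6371 × 0.3681 × 0.07854 ≈ 184 km.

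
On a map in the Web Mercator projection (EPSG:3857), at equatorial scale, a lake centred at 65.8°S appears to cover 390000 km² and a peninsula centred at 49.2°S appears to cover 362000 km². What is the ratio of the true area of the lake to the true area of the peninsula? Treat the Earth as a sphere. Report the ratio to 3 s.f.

Since Mercator area scale is 1/cos²φ, the true area equals the apparent area multiplied by cos²φ.
True area of lake: 390000 × cos²(65.8°) = 390000 × 0.1680 = 65530 km².
True area of peninsula: 362000 × cos²(49.2°) = 362000 × 0.4270 = 154600 km².
Ratio = 65530 / 154600 ≈ 0.424.

0.424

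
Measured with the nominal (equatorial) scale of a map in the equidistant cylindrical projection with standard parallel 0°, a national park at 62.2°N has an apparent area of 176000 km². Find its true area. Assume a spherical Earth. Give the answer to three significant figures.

Plate carrée maps x = Rλ, y = Rφ. The meridian scale is h = 1 and the parallel scale is k = 1/cos φ = sec φ.
Areal scale = h·k = 1 × sec φ; at 62.2°, h = 1.000, k = 2.144, so h·k = 2.144.
True area = apparent / (areal scale) = 176000 / 2.144 ≈ 82100 km².

82100 km²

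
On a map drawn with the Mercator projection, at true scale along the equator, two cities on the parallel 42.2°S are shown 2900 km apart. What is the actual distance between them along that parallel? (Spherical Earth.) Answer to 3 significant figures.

2150 km

The Mercator projection is conformal; its linear scale factor is the same in every direction and equals sec φ = 1/cos φ.
Along the parallel at 42.2°, map distances are exaggerated by k = sec 42.2° = 1.350.
True distance = 2900 / 1.350 = 2900 × cos 42.2° ≈ 2150 km.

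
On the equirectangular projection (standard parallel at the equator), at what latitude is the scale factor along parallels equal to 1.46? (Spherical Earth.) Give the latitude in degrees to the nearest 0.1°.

Plate carrée: h = 1, k = sec φ along parallels.
sec φ = 1.46  ⇒  cos φ = 0.6849  ⇒  φ ≈ 46.8°.

46.8°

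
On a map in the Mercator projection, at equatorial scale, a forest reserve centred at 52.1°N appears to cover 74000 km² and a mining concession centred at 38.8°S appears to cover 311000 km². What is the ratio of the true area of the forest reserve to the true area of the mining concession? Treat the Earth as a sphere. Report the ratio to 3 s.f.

On Mercator the areal scale is sec²φ, so true area = apparent × cos²φ.
True area of forest reserve: 74000 × cos²(52.1°) = 74000 × 0.3773 = 27920 km².
True area of mining concession: 311000 × cos²(38.8°) = 311000 × 0.6074 = 188900 km².
Ratio = 27920 / 188900 ≈ 0.148.

0.148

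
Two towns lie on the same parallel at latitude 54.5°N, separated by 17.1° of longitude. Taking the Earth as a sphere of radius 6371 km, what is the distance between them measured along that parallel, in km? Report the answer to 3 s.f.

1100 km

Arc length along a parallel = R cos φ · Δλ (with Δλ in radians).
= 6371 × cos 54.5° × (17.1° × π/180) = 6371 × 0.5807 × 0.2985 ≈ 1100 km.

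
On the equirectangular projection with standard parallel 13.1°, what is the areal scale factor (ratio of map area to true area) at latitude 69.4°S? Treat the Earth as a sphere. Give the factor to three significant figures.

2.77

With standard parallel φ₀ = 13.1°, the equirectangular projection gives x = Rλ cos φ₀, y = Rφ, so h = 1 and k = cos 13.1° / cos φ.
Areal scale = h·k = 1 × cos φ₀ / cos φ; at 69.4°, h = 1.000, k = 2.768, so h·k = 2.768.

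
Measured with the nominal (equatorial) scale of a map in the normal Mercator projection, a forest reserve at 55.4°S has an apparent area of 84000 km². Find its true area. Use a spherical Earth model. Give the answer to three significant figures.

The Mercator projection is conformal; its linear scale factor is the same in every direction and equals sec φ = 1/cos φ.
Areal scale = k² = sec²φ = 1/cos²(55.4°) = 1/0.5678² = 3.101.
True area = apparent / (areal scale) = 84000 / 3.101 ≈ 27100 km².

27100 km²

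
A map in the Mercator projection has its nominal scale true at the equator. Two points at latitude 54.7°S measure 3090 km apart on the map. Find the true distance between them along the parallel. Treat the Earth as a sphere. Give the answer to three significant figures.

1790 km

The Mercator projection is conformal; its linear scale factor is the same in every direction and equals sec φ = 1/cos φ.
Along the parallel at 54.7°, map distances are exaggerated by k = sec 54.7° = 1.731.
True distance = 3090 / 1.731 = 3090 × cos 54.7° ≈ 1790 km.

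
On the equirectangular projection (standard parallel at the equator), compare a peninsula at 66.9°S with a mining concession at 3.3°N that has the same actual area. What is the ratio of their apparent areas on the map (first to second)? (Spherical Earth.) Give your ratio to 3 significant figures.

2.54

In the plate carrée (x = Rλ, y = Rφ), meridians are true-scale (h = 1) and parallels are stretched by k = sec φ.
Areal scale at 66.9°: h·k = 1.000 × 2.549 = 2.549.
Areal scale at 3.3°: h·k = 1.000 × 1.002 = 1.002.
Ratio = 2.549/1.002 ≈ 2.54.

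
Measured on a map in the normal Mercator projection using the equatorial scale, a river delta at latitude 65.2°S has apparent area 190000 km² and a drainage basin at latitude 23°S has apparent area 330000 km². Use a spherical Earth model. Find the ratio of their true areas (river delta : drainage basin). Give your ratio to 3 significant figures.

On Mercator the areal scale is sec²φ, so true area = apparent × cos²φ.
True area of river delta: 190000 × cos²(65.2°) = 190000 × 0.1759 = 33430 km².
True area of drainage basin: 330000 × cos²(23°) = 330000 × 0.8473 = 279600 km².
Ratio = 33430 / 279600 ≈ 0.120.

0.120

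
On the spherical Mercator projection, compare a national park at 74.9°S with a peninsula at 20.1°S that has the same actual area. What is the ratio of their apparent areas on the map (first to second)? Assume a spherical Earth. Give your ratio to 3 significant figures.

13.0

Mercator areal scale is sec²φ.
At 74.9°: sec²(74.9°) = 1/0.2605² = 14.74.
At 20.1°: sec²(20.1°) = 1/0.9391² = 1.134.
Ratio = 14.74/1.134 = cos²(20.1°)/cos²(74.9°) ≈ 13.0.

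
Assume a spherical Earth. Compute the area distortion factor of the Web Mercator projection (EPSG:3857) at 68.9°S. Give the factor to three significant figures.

Mercator is conformal, so the point scale is isotropic: h = k = sec φ = 1/cos φ.
Areal scale = k² = sec²φ = 1/cos²(68.9°) = 1/0.3600² = 7.716.

7.72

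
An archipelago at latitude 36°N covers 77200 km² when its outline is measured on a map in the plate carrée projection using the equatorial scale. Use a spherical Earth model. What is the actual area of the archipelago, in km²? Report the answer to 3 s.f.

In the plate carrée (x = Rλ, y = Rφ), meridians are true-scale (h = 1) and parallels are stretched by k = sec φ.
Areal scale = h·k = 1 × sec φ; at 36°, h = 1.000, k = 1.236, so h·k = 1.236.
True area = apparent / (areal scale) = 77200 / 1.236 ≈ 62500 km².

62500 km²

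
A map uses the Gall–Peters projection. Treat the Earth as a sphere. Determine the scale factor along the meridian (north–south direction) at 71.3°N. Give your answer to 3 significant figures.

The Gall–Peters projection is cylindrical equal-area with φ₀ = 45°. For cylindrical equal-area with standard parallel φ₀, h = cos φ / cos φ₀ and k = cos φ₀ / cos φ, so h·k = 1.
h = cos 71.3° / cos 45° = 0.3206/0.7071 = 0.4534.

0.453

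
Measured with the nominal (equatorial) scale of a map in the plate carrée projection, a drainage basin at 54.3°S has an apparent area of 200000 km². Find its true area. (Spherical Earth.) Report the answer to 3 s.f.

Plate carrée maps x = Rλ, y = Rφ. The meridian scale is h = 1 and the parallel scale is k = 1/cos φ = sec φ.
Areal scale = h·k = 1 × sec φ; at 54.3°, h = 1.000, k = 1.714, so h·k = 1.714.
True area = apparent / (areal scale) = 200000 / 1.714 ≈ 117000 km².

117000 km²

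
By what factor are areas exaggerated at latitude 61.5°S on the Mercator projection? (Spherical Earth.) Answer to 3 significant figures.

4.39

Mercator is conformal, so the point scale is isotropic: h = k = sec φ = 1/cos φ.
Areal scale = k² = sec²φ = 1/cos²(61.5°) = 1/0.4772² = 4.392.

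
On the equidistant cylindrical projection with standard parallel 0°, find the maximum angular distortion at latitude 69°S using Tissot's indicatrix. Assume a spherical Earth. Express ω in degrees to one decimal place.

Plate carrée maps x = Rλ, y = Rφ. The meridian scale is h = 1 and the parallel scale is k = 1/cos φ = sec φ.
At 69°: h = 1.000, k = 2.790; principal scales a = 2.790, b = 1.000.
sin(ω/2) = (a − b)/(a + b) = 1.790/3.790 = 0.4724, so ω = 2 arcsin(0.4724) ≈ 56.4°.

56.4°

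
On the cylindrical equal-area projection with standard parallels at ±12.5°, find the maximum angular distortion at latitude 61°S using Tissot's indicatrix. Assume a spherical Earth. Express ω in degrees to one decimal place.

For cylindrical equal-area with standard parallel φ₀, h = cos φ / cos φ₀ and k = cos φ₀ / cos φ, so h·k = 1.
At 61°: h = 0.4966, k = 2.014; principal scales a = 2.014, b = 0.4966.
sin(ω/2) = (a − b)/(a + b) = 1.517/2.510 = 0.6044, so ω = 2 arcsin(0.6044) ≈ 74.4°.

74.4°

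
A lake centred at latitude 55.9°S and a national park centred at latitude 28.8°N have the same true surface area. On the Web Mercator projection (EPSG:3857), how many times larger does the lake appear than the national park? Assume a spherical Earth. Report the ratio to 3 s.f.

Mercator areal scale is sec²φ.
At 55.9°: sec²(55.9°) = 1/0.5606² = 3.182.
At 28.8°: sec²(28.8°) = 1/0.8763² = 1.302.
Ratio = 3.182/1.302 = cos²(28.8°)/cos²(55.9°) ≈ 2.44.

2.44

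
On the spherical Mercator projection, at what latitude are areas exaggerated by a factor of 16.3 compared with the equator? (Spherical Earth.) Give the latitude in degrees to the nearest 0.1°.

75.7°

Mercator areal scale is sec²φ.
sec²φ = 16.3  ⇒  cos²φ = 0.06135  ⇒  cos φ = 0.2477.
φ = arccos(0.2477) ≈ 75.7°.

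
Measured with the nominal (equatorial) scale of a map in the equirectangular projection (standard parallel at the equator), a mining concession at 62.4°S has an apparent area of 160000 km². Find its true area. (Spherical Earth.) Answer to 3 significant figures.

74100 km²

In the plate carrée (x = Rλ, y = Rφ), meridians are true-scale (h = 1) and parallels are stretched by k = sec φ.
Areal scale = h·k = 1 × sec φ; at 62.4°, h = 1.000, k = 2.158, so h·k = 2.158.
True area = apparent / (areal scale) = 160000 / 2.158 ≈ 74100 km².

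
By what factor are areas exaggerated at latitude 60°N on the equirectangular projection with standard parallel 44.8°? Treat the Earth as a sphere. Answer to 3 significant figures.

In the equirectangular projection with standard parallel φ₀ = 44.8° (x = Rλ cos φ₀, y = Rφ), meridians are true-scale (h = 1) and the parallel scale is k = cos φ₀ / cos φ.
Areal scale = h·k = 1 × cos φ₀ / cos φ; at 60°, h = 1.000, k = 1.419, so h·k = 1.419.

1.42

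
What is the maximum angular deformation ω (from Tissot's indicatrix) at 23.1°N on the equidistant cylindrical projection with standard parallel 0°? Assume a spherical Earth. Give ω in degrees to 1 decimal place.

In the plate carrée (x = Rλ, y = Rφ), meridians are true-scale (h = 1) and parallels are stretched by k = sec φ.
At 23.1°: h = 1.000, k = 1.087; principal scales a = 1.087, b = 1.000.
sin(ω/2) = (a − b)/(a + b) = 0.08717/2.087 = 0.04176, so ω = 2 arcsin(0.04176) ≈ 4.8°.

4.8°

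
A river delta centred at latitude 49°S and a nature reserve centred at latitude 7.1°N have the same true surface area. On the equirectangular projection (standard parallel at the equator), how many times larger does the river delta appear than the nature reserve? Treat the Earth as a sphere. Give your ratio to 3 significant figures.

Plate carrée maps x = Rλ, y = Rφ. The meridian scale is h = 1 and the parallel scale is k = 1/cos φ = sec φ.
Areal scale at 49°: h·k = 1.000 × 1.524 = 1.524.
Areal scale at 7.1°: h·k = 1.000 × 1.008 = 1.008.
Ratio = 1.524/1.008 ≈ 1.51.

1.51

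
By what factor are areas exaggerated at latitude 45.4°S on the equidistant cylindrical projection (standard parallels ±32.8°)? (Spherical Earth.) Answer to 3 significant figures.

The equidistant cylindrical projection with φ₀ = 32.8° has h = 1 (meridians true) and k = cos φ₀ / cos φ along parallels.
Areal scale = h·k = 1 × cos φ₀ / cos φ; at 45.4°, h = 1.000, k = 1.197, so h·k = 1.197.

1.20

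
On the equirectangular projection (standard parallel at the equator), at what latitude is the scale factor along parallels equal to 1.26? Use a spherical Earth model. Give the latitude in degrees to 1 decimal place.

Plate carrée: h = 1, k = sec φ along parallels.
sec φ = 1.26  ⇒  cos φ = 0.7937  ⇒  φ ≈ 37.5°.

37.5°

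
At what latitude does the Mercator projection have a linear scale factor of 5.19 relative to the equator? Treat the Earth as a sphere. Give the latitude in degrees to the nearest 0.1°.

Mercator scale is k = sec φ = 1/cos φ.
1/cos φ = 5.19  ⇒  cos φ = 0.1927  ⇒  φ = arccos(0.1927) ≈ 78.9°.

78.9°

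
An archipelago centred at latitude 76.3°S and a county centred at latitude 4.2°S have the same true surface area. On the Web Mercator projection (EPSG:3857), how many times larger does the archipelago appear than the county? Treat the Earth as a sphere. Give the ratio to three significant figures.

Mercator areal scale is sec²φ.
At 76.3°: sec²(76.3°) = 1/0.2368² = 17.83.
At 4.2°: sec²(4.2°) = 1/0.9973² = 1.005.
Ratio = 17.83/1.005 = cos²(4.2°)/cos²(76.3°) ≈ 17.7.

17.7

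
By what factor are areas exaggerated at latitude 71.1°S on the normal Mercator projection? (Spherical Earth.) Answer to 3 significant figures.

9.53

Mercator is conformal, so the point scale is isotropic: h = k = sec φ = 1/cos φ.
Areal scale = k² = sec²φ = 1/cos²(71.1°) = 1/0.3239² = 9.531.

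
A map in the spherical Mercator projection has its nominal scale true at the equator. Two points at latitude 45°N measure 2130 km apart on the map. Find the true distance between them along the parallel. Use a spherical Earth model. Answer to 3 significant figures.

Mercator is conformal, so the point scale is isotropic: h = k = sec φ = 1/cos φ.
Along the parallel at 45°, map distances are exaggerated by k = sec 45° = 1.414.
True distance = 2130 / 1.414 = 2130 × cos 45° ≈ 1510 km.

1510 km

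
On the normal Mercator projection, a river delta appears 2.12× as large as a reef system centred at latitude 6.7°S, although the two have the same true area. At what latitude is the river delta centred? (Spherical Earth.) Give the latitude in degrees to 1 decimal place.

For equal true areas on Mercator, apparent areas scale as sec²φ, so the ratio is cos²φ₂ / cos²φ₁.
cos²φ₂ / cos²φ₁ = 2.12  ⇒  cos φ₁ = cos 6.7° / √2.12 = 0.9932/1.456 = 0.6821.
φ₁ = arccos(0.6821) ≈ 47.0°.

47.0°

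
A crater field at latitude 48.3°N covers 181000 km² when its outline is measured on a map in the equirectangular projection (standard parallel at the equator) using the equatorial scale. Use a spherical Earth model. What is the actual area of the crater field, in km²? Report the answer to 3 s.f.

In the plate carrée (x = Rλ, y = Rφ), meridians are true-scale (h = 1) and parallels are stretched by k = sec φ.
Areal scale = h·k = 1 × sec φ; at 48.3°, h = 1.000, k = 1.503, so h·k = 1.503.
True area = apparent / (areal scale) = 181000 / 1.503 ≈ 120000 km².

120000 km²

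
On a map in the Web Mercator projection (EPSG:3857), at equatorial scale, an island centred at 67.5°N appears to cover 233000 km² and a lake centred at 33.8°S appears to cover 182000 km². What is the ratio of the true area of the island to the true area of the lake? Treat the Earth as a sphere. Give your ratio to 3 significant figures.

0.272

Mercator's areal exaggeration is sec²φ; hence true area = (apparent area) · cos²φ.
True area of island: 233000 × cos²(67.5°) = 233000 × 0.1464 = 34120 km².
True area of lake: 182000 × cos²(33.8°) = 182000 × 0.6905 = 125700 km².
Ratio = 34120 / 125700 ≈ 0.272.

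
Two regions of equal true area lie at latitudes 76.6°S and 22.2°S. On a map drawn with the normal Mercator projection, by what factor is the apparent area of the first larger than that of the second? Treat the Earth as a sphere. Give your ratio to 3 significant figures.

Mercator is conformal with k = sec φ, so areal scale = k² = sec²φ.
At 76.6°: sec²(76.6°) = 1/0.2317² = 18.62.
At 22.2°: sec²(22.2°) = 1/0.9259² = 1.167.
Ratio = 18.62/1.167 = cos²(22.2°)/cos²(76.6°) ≈ 16.0.

16.0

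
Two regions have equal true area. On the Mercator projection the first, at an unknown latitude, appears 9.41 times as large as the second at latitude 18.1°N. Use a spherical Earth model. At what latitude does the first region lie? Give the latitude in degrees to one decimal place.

71.9°

For equal true areas on Mercator, apparent areas scale as sec²φ, so the ratio is cos²φ₂ / cos²φ₁.
cos²φ₂ / cos²φ₁ = 9.41  ⇒  cos φ₁ = cos 18.1° / √9.41 = 0.9505/3.068 = 0.3099.
φ₁ = arccos(0.3099) ≈ 71.9°.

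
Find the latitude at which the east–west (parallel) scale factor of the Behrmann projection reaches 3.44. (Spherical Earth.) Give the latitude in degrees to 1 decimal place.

75.4°

The Behrmann projection is cylindrical equal-area with φ₀ = 30°. Cylindrical equal-area (φ₀ = 30°): h = cos φ / cos 30° along meridians, k = cos 30° / cos φ along parallels; h·k = 1.
k = cos φ₀ / cos φ = 3.44  ⇒  cos φ = cos 30° / 3.44 = 0.2518.
φ = arccos(0.2518) ≈ 75.4°.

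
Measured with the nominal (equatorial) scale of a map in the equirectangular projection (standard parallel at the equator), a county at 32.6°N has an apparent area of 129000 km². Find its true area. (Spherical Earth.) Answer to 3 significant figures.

109000 km²

For the equirectangular projection with φ₀ = 0 (plate carrée), h = 1 along meridians and k = sec φ along parallels.
Areal scale = h·k = 1 × sec φ; at 32.6°, h = 1.000, k = 1.187, so h·k = 1.187.
True area = apparent / (areal scale) = 129000 / 1.187 ≈ 109000 km².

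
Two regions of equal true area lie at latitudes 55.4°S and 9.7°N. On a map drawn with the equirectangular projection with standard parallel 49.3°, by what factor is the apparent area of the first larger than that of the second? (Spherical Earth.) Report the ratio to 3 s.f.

With standard parallel φ₀ = 49.3°, the equirectangular projection gives x = Rλ cos φ₀, y = Rφ, so h = 1 and k = cos 49.3° / cos φ.
Areal scale at 55.4°: h·k = 1.000 × 1.148 = 1.148.
Areal scale at 9.7°: h·k = 1.000 × 0.6616 = 0.6616.
Ratio = 1.148/0.6616 ≈ 1.74.

1.74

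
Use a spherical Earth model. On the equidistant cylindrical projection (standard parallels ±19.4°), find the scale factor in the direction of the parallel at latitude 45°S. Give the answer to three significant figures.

With standard parallel φ₀ = 19.4°, the equirectangular projection gives x = Rλ cos φ₀, y = Rφ, so h = 1 and k = cos 19.4° / cos φ.
k = cos 19.4° / cos 45° = 0.9432/0.7071 = 1.334.

1.33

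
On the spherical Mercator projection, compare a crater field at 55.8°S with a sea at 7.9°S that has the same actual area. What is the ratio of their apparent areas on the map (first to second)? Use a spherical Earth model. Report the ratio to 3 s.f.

3.11

On Mercator, area is exaggerated by sec²φ = 1/cos²φ.
At 55.8°: sec²(55.8°) = 1/0.5621² = 3.165.
At 7.9°: sec²(7.9°) = 1/0.9905² = 1.019.
Ratio = 3.165/1.019 = cos²(7.9°)/cos²(55.8°) ≈ 3.11.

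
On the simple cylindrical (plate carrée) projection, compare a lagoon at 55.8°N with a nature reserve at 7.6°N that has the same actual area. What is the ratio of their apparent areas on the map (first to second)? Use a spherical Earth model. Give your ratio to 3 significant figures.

1.76

In the plate carrée (x = Rλ, y = Rφ), meridians are true-scale (h = 1) and parallels are stretched by k = sec φ.
Areal scale at 55.8°: h·k = 1.000 × 1.779 = 1.779.
Areal scale at 7.6°: h·k = 1.000 × 1.009 = 1.009.
Ratio = 1.779/1.009 ≈ 1.76.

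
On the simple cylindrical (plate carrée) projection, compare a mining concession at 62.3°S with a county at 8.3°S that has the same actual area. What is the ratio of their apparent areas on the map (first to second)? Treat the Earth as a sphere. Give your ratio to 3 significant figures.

2.13

For the equirectangular projection with φ₀ = 0 (plate carrée), h = 1 along meridians and k = sec φ along parallels.
Areal scale at 62.3°: h·k = 1.000 × 2.151 = 2.151.
Areal scale at 8.3°: h·k = 1.000 × 1.011 = 1.011.
Ratio = 2.151/1.011 ≈ 2.13.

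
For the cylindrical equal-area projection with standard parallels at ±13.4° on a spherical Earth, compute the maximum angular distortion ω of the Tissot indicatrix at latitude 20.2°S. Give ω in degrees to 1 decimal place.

4.1°

A cylindrical equal-area projection with standard parallel φ₀ has meridian scale h = cos φ / cos φ₀ and parallel scale k = cos φ₀ / cos φ (so areas are preserved, h·k = 1).
At 20.2°: h = 0.9648, k = 1.037; principal scales a = 1.037, b = 0.9648.
sin(ω/2) = (a − b)/(a + b) = 0.07177/2.001 = 0.03586, so ω = 2 arcsin(0.03586) ≈ 4.1°.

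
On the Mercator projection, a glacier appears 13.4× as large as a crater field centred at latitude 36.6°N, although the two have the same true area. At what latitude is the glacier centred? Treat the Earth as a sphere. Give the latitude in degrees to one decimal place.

For equal true areas on Mercator, apparent areas scale as sec²φ, so the ratio is cos²φ₂ / cos²φ₁.
cos²φ₂ / cos²φ₁ = 13.4  ⇒  cos φ₁ = cos 36.6° / √13.4 = 0.8028/3.661 = 0.2193.
φ₁ = arccos(0.2193) ≈ 77.3°.

77.3°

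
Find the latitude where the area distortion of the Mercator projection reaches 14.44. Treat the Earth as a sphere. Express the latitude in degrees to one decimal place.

Mercator areal scale is sec²φ.
sec²φ = 14.44  ⇒  cos²φ = 0.06925  ⇒  cos φ = 0.2632.
φ = arccos(0.2632) ≈ 74.7°.

74.7°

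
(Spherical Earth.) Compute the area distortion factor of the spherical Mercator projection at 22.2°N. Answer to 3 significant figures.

1.17

Mercator is conformal, so the point scale is isotropic: h = k = sec φ = 1/cos φ.
Areal scale = k² = sec²φ = 1/cos²(22.2°) = 1/0.9259² = 1.167.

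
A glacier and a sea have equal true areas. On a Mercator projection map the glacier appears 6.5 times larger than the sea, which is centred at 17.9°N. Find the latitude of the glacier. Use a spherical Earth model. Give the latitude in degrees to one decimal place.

On Mercator, (apparent₁)/(apparent₂) = sec²φ₁ / sec²φ₂ when true areas are equal.
cos²φ₂ / cos²φ₁ = 6.5  ⇒  cos φ₁ = cos 17.9° / √6.5 = 0.9516/2.550 = 0.3732.
φ₁ = arccos(0.3732) ≈ 68.1°.

68.1°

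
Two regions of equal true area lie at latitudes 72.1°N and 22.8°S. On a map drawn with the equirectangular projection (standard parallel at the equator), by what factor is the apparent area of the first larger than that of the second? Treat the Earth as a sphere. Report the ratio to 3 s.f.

3.00

Plate carrée maps x = Rλ, y = Rφ. The meridian scale is h = 1 and the parallel scale is k = 1/cos φ = sec φ.
Areal scale at 72.1°: h·k = 1.000 × 3.254 = 3.254.
Areal scale at 22.8°: h·k = 1.000 × 1.085 = 1.085.
Ratio = 3.254/1.085 ≈ 3.00.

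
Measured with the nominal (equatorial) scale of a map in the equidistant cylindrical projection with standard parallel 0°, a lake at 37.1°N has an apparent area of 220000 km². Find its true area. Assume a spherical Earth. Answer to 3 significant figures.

175000 km²

For the equirectangular projection with φ₀ = 0 (plate carrée), h = 1 along meridians and k = sec φ along parallels.
Areal scale = h·k = 1 × sec φ; at 37.1°, h = 1.000, k = 1.254, so h·k = 1.254.
True area = apparent / (areal scale) = 220000 / 1.254 ≈ 175000 km².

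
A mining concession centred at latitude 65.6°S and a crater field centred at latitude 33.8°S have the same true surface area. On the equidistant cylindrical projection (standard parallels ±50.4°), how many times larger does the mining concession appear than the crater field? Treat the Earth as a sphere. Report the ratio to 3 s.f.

With standard parallel φ₀ = 50.4°, the equirectangular projection gives x = Rλ cos φ₀, y = Rφ, so h = 1 and k = cos 50.4° / cos φ.
Areal scale at 65.6°: h·k = 1.000 × 1.543 = 1.543.
Areal scale at 33.8°: h·k = 1.000 × 0.7671 = 0.7671.
Ratio = 1.543/0.7671 ≈ 2.01.

2.01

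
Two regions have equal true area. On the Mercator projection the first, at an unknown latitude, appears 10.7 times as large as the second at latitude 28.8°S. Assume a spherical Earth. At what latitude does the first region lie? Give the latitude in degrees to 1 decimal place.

74.5°

For equal true areas on Mercator, apparent areas scale as sec²φ, so the ratio is cos²φ₂ / cos²φ₁.
cos²φ₂ / cos²φ₁ = 10.7  ⇒  cos φ₁ = cos 28.8° / √10.7 = 0.8763/3.271 = 0.2679.
φ₁ = arccos(0.2679) ≈ 74.5°.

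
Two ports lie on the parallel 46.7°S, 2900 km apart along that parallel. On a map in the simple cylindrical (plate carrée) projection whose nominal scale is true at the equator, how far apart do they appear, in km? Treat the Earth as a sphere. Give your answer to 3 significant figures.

4230 km

In the plate carrée (x = Rλ, y = Rφ), meridians are true-scale (h = 1) and parallels are stretched by k = sec φ.
Along the parallel, k = sec 46.7° = 1/0.6858 = 1.458.
Map distance = 2900 × 1.458 ≈ 4230 km.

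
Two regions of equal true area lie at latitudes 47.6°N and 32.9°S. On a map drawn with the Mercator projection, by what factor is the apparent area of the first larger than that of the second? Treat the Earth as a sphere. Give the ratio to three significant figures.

On Mercator, area is exaggerated by sec²φ = 1/cos²φ.
At 47.6°: sec²(47.6°) = 1/0.6743² = 2.199.
At 32.9°: sec²(32.9°) = 1/0.8396² = 1.419.
Ratio = 2.199/1.419 = cos²(32.9°)/cos²(47.6°) ≈ 1.55.

1.55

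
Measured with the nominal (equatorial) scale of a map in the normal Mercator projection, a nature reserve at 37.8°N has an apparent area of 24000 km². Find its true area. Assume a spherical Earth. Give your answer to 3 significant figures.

15000 km²

The Mercator projection is conformal; its linear scale factor is the same in every direction and equals sec φ = 1/cos φ.
Areal scale = k² = sec²φ = 1/cos²(37.8°) = 1/0.7902² = 1.602.
True area = apparent / (areal scale) = 24000 / 1.602 ≈ 15000 km².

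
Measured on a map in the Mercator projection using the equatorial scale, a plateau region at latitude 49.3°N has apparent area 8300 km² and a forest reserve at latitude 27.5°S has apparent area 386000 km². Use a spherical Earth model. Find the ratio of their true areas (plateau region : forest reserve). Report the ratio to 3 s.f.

Since Mercator area scale is 1/cos²φ, the true area equals the apparent area multiplied by cos²φ.
True area of plateau region: 8300 × cos²(49.3°) = 8300 × 0.4252 = 3529 km².
True area of forest reserve: 386000 × cos²(27.5°) = 386000 × 0.7868 = 303700 km².
Ratio = 3529 / 303700 ≈ 0.0116.

0.0116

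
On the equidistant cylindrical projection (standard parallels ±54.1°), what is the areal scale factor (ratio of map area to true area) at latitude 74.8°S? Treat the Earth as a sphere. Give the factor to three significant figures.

2.24

With standard parallel φ₀ = 54.1°, the equirectangular projection gives x = Rλ cos φ₀, y = Rφ, so h = 1 and k = cos 54.1° / cos φ.
Areal scale = h·k = 1 × cos φ₀ / cos φ; at 74.8°, h = 1.000, k = 2.236, so h·k = 2.236.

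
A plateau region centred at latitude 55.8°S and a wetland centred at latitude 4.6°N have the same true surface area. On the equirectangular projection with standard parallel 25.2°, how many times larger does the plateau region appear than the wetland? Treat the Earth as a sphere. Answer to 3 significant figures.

1.77

The equidistant cylindrical projection with φ₀ = 25.2° has h = 1 (meridians true) and k = cos φ₀ / cos φ along parallels.
Areal scale at 55.8°: h·k = 1.000 × 1.610 = 1.610.
Areal scale at 4.6°: h·k = 1.000 × 0.9078 = 0.9078.
Ratio = 1.610/0.9078 ≈ 1.77.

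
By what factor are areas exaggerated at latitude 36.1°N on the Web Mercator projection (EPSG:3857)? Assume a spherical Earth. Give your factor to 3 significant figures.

The Mercator projection is conformal; its linear scale factor is the same in every direction and equals sec φ = 1/cos φ.
Areal scale = k² = sec²φ = 1/cos²(36.1°) = 1/0.8080² = 1.532.

1.53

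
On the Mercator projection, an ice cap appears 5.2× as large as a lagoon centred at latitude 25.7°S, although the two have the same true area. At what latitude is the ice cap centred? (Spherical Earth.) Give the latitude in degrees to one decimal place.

66.7°

For equal true areas on Mercator, apparent areas scale as sec²φ, so the ratio is cos²φ₂ / cos²φ₁.
cos²φ₂ / cos²φ₁ = 5.2  ⇒  cos φ₁ = cos 25.7° / √5.2 = 0.9011/2.280 = 0.3951.
φ₁ = arccos(0.3951) ≈ 66.7°.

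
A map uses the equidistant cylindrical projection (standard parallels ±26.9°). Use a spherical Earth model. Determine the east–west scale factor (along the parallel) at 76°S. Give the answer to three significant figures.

The equidistant cylindrical projection with φ₀ = 26.9° has h = 1 (meridians true) and k = cos φ₀ / cos φ along parallels.
k = cos 26.9° / cos 76° = 0.8918/0.2419 = 3.686.

3.69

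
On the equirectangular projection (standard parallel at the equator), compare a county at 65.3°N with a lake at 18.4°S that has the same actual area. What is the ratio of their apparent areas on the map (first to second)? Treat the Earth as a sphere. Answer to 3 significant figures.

2.27

For the equirectangular projection with φ₀ = 0 (plate carrée), h = 1 along meridians and k = sec φ along parallels.
Areal scale at 65.3°: h·k = 1.000 × 2.393 = 2.393.
Areal scale at 18.4°: h·k = 1.000 × 1.054 = 1.054.
Ratio = 2.393/1.054 ≈ 2.27.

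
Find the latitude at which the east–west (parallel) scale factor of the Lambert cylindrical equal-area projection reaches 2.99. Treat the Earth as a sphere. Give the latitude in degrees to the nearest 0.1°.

70.5°

The Lambert cylindrical equal-area projection is the cylindrical equal-area projection with its standard parallel at the equator (φ₀ = 0). A cylindrical equal-area projection with standard parallel φ₀ has meridian scale h = cos φ / cos φ₀ and parallel scale k = cos φ₀ / cos φ (so areas are preserved, h·k = 1).
k = cos φ₀ / cos φ = 2.99  ⇒  cos φ = cos 0° / 2.99 = 0.3344.
φ = arccos(0.3344) ≈ 70.5°.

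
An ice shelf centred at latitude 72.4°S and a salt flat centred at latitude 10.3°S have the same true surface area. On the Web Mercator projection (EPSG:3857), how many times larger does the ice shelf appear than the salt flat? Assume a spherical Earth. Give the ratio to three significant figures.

On Mercator, area is exaggerated by sec²φ = 1/cos²φ.
At 72.4°: sec²(72.4°) = 1/0.3024² = 10.94.
At 10.3°: sec²(10.3°) = 1/0.9839² = 1.033.
Ratio = 10.94/1.033 = cos²(10.3°)/cos²(72.4°) ≈ 10.6.

10.6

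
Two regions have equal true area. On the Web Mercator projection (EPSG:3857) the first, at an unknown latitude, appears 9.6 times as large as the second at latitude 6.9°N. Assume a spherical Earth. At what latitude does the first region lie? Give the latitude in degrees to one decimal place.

71.3°

For equal true areas on Mercator, apparent areas scale as sec²φ, so the ratio is cos²φ₂ / cos²φ₁.
cos²φ₂ / cos²φ₁ = 9.6  ⇒  cos φ₁ = cos 6.9° / √9.6 = 0.9928/3.098 = 0.3204.
φ₁ = arccos(0.3204) ≈ 71.3°.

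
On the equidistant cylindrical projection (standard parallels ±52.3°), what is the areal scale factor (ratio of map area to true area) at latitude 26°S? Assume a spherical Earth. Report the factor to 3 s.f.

0.680

The equidistant cylindrical projection with φ₀ = 52.3° has h = 1 (meridians true) and k = cos φ₀ / cos φ along parallels.
Areal scale = h·k = 1 × cos φ₀ / cos φ; at 26°, h = 1.000, k = 0.6804, so h·k = 0.6804.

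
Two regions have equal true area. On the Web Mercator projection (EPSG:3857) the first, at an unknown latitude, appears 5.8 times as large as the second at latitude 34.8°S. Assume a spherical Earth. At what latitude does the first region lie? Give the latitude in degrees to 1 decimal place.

On Mercator, (apparent₁)/(apparent₂) = sec²φ₁ / sec²φ₂ when true areas are equal.
cos²φ₂ / cos²φ₁ = 5.8  ⇒  cos φ₁ = cos 34.8° / √5.8 = 0.8211/2.408 = 0.3410.
φ₁ = arccos(0.3410) ≈ 70.1°.

70.1°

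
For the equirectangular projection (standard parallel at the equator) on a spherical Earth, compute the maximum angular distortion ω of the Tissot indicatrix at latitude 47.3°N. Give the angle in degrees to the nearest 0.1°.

In the plate carrée (x = Rλ, y = Rφ), meridians are true-scale (h = 1) and parallels are stretched by k = sec φ.
At 47.3°: h = 1.000, k = 1.475; principal scales a = 1.475, b = 1.000.
sin(ω/2) = (a − b)/(a + b) = 0.4746/2.475 = 0.1918, so ω = 2 arcsin(0.1918) ≈ 22.1°.

22.1°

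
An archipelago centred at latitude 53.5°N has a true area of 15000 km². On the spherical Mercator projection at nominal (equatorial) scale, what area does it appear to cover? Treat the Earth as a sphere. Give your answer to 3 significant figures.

For Mercator, h = k = sec φ (a conformal cylindrical projection has a single point scale, 1/cos φ).
Areal scale = k² = sec²φ = 1/cos²(53.5°) = 1/0.5948² = 2.826.
Apparent area = 15000 × 2.826 ≈ 42400 km².

42400 km²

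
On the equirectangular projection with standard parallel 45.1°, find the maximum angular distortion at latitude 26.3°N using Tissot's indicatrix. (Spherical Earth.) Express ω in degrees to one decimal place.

13.7°

In the equirectangular projection with standard parallel φ₀ = 45.1° (x = Rλ cos φ₀, y = Rφ), meridians are true-scale (h = 1) and the parallel scale is k = cos φ₀ / cos φ.
At 26.3°: h = 1.000, k = 0.7874; principal scales a = 1.000, b = 0.7874.
sin(ω/2) = (a − b)/(a + b) = 0.2126/1.787 = 0.1190, so ω = 2 arcsin(0.1190) ≈ 13.7°.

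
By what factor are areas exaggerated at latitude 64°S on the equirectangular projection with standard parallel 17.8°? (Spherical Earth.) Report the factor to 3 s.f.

In the equirectangular projection with standard parallel φ₀ = 17.8° (x = Rλ cos φ₀, y = Rφ), meridians are true-scale (h = 1) and the parallel scale is k = cos φ₀ / cos φ.
Areal scale = h·k = 1 × cos φ₀ / cos φ; at 64°, h = 1.000, k = 2.172, so h·k = 2.172.

2.17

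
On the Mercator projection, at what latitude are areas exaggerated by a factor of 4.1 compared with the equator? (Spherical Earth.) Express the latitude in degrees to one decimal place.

Mercator areal scale is sec²φ.
sec²φ = 4.1  ⇒  cos²φ = 0.2439  ⇒  cos φ = 0.4939.
φ = arccos(0.4939) ≈ 60.4°.

60.4°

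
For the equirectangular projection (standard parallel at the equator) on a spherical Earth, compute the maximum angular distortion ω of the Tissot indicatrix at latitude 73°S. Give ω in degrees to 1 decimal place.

In the plate carrée (x = Rλ, y = Rφ), meridians are true-scale (h = 1) and parallels are stretched by k = sec φ.
At 73°: h = 1.000, k = 3.420; principal scales a = 3.420, b = 1.000.
sin(ω/2) = (a − b)/(a + b) = 2.420/4.420 = 0.5475, so ω = 2 arcsin(0.5475) ≈ 66.4°.

66.4°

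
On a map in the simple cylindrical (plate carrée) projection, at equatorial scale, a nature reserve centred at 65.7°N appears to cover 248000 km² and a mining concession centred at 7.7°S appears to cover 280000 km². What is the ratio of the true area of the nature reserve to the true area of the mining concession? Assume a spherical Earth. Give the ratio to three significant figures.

Plate carrée has h = 1 and k = sec φ, giving areal scale sec φ; true area = (apparent area) · cos φ.
True area of nature reserve: 248000 × cos(65.7°) = 248000 × 0.4115 = 102100 km².
True area of mining concession: 280000 × cos(7.7°) = 280000 × 0.9910 = 277500 km².
Ratio = 102100 / 277500 ≈ 0.368.

0.368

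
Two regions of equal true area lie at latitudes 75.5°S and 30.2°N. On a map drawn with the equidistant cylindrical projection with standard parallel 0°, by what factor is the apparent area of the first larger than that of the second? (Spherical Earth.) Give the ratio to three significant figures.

Plate carrée maps x = Rλ, y = Rφ. The meridian scale is h = 1 and the parallel scale is k = 1/cos φ = sec φ.
Areal scale at 75.5°: h·k = 1.000 × 3.994 = 3.994.
Areal scale at 30.2°: h·k = 1.000 × 1.157 = 1.157.
Ratio = 3.994/1.157 ≈ 3.45.

3.45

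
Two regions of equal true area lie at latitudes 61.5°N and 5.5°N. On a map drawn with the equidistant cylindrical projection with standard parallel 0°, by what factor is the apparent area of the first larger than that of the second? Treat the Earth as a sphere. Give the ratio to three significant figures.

2.09

In the plate carrée (x = Rλ, y = Rφ), meridians are true-scale (h = 1) and parallels are stretched by k = sec φ.
Areal scale at 61.5°: h·k = 1.000 × 2.096 = 2.096.
Areal scale at 5.5°: h·k = 1.000 × 1.005 = 1.005.
Ratio = 2.096/1.005 ≈ 2.09.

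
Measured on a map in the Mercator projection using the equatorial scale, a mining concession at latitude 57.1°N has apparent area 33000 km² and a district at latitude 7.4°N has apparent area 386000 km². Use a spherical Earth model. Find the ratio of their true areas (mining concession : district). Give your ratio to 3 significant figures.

0.0256

Mercator's areal exaggeration is sec²φ; hence true area = (apparent area) · cos²φ.
True area of mining concession: 33000 × cos²(57.1°) = 33000 × 0.2950 = 9736 km².
True area of district: 386000 × cos²(7.4°) = 386000 × 0.9834 = 379600 km².
Ratio = 9736 / 379600 ≈ 0.0256.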